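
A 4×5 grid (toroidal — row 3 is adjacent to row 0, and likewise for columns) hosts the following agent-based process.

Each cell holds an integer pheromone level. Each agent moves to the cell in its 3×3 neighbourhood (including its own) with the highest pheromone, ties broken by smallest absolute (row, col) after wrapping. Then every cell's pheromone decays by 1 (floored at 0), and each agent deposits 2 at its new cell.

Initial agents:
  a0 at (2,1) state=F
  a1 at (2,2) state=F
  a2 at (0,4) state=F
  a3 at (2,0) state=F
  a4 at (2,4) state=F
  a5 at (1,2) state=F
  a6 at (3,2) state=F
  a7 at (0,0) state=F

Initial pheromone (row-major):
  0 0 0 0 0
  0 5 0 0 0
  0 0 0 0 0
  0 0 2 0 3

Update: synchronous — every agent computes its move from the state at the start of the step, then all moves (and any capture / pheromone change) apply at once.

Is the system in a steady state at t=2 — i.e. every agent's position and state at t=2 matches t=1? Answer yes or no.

yes

t=1: a0@(1,1) a1@(1,1) a2@(3,4) a3@(1,1) a4@(3,4) a5@(1,1) a6@(3,2) a7@(1,1) | pheromone: 0 0 0 0 0 / 0 14 0 0 0 / 0 0 0 0 0 / 0 0 3 0 6
t=2: a0@(1,1) a1@(1,1) a2@(3,4) a3@(1,1) a4@(3,4) a5@(1,1) a6@(3,2) a7@(1,1) | pheromone: 0 0 0 0 0 / 0 23 0 0 0 / 0 0 0 0 0 / 0 0 4 0 9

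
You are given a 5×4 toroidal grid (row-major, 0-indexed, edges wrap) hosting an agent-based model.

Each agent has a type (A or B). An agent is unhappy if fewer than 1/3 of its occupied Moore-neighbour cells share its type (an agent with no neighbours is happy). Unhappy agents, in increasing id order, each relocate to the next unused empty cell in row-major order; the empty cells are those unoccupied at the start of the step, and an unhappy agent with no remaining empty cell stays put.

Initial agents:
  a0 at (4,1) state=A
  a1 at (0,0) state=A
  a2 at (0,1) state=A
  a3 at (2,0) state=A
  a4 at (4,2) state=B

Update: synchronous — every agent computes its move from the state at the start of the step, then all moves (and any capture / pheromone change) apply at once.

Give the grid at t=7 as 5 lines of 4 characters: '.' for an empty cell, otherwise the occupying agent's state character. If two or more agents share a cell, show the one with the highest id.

t=1: a0@(4,1):A a1@(0,0):A a2@(0,1):A a3@(2,0):A a4@(0,2):B
t=2: a0@(4,1):A a1@(0,0):A a2@(0,1):A a3@(2,0):A a4@(0,3):B
t=3: a0@(4,1):A a1@(0,0):A a2@(0,1):A a3@(2,0):A a4@(0,2):B
t=4: a0@(4,1):A a1@(0,0):A a2@(0,1):A a3@(2,0):A a4@(0,3):B
t=5: a0@(4,1):A a1@(0,0):A a2@(0,1):A a3@(2,0):A a4@(0,2):B
t=6: a0@(4,1):A a1@(0,0):A a2@(0,1):A a3@(2,0):A a4@(0,3):B
t=7: a0@(4,1):A a1@(0,0):A a2@(0,1):A a3@(2,0):A a4@(0,2):B

AAB.
....
A...
....
.A..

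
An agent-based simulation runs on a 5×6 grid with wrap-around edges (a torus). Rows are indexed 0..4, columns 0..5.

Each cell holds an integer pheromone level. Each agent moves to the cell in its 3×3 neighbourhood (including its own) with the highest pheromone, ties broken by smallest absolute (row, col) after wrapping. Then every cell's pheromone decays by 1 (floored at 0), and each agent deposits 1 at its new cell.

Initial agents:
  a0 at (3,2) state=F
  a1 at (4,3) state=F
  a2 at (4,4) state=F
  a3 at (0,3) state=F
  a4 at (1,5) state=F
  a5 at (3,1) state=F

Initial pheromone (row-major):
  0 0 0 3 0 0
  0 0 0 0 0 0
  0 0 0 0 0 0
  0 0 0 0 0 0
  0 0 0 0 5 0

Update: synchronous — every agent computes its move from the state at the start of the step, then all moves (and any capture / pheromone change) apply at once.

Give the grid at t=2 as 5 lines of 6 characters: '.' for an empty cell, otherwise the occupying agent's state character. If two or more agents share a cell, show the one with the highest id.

t=1: a0@(2,1) a1@(4,4) a2@(4,4) a3@(4,4) a4@(0,0) a5@(2,0) | pheromone: 1 0 0 2 0 0 / 0 0 0 0 0 0 / 1 1 0 0 0 0 / 0 0 0 0 0 0 / 0 0 0 0 7 0
t=2: a0@(2,0) a1@(4,4) a2@(4,4) a3@(4,4) a4@(0,0) a5@(2,0) | pheromone: 1 0 0 1 0 0 / 0 0 0 0 0 0 / 2 0 0 0 0 0 / 0 0 0 0 0 0 / 0 0 0 0 9 0

F.....
......
F.....
......
....F.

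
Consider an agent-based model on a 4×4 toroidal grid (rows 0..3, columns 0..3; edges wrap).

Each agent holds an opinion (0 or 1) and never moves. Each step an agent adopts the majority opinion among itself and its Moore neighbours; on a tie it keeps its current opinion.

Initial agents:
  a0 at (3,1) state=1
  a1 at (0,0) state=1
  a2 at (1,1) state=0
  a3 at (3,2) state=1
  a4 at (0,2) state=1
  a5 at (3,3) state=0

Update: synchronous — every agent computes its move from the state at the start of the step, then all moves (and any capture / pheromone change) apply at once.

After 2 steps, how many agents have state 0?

0

t=1: a0@(3,1):1 a1@(0,0):1 a2@(1,1):1 a3@(3,2):1 a4@(0,2):1 a5@(3,3):1
t=2: (unchanged — steady state)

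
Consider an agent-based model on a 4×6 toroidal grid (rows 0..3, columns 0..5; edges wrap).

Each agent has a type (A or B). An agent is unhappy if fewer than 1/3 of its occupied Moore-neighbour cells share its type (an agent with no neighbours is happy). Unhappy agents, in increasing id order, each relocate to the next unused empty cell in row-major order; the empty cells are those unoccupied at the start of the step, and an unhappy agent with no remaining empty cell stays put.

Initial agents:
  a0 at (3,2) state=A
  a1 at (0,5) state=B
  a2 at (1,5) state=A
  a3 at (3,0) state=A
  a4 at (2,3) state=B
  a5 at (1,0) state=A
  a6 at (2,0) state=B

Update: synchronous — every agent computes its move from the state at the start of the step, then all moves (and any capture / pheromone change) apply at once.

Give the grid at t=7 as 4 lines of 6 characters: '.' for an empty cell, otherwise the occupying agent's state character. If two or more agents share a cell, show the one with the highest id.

A.BBB.
AA...A
......
......

t=1: a0@(0,0):A a1@(0,1):B a2@(1,5):A a3@(0,2):A a4@(0,3):B a5@(1,0):A a6@(0,4):B
t=2: a0@(0,0):A a1@(0,5):B a2@(1,5):A a3@(1,1):A a4@(0,3):B a5@(1,0):A a6@(0,4):B
t=3: a0@(0,0):A a1@(0,1):B a2@(1,5):A a3@(1,1):A a4@(0,3):B a5@(1,0):A a6@(0,4):B
t=4: a0@(0,0):A a1@(0,2):B a2@(1,5):A a3@(1,1):A a4@(0,3):B a5@(1,0):A a6@(0,4):B
t=5: (unchanged — steady state)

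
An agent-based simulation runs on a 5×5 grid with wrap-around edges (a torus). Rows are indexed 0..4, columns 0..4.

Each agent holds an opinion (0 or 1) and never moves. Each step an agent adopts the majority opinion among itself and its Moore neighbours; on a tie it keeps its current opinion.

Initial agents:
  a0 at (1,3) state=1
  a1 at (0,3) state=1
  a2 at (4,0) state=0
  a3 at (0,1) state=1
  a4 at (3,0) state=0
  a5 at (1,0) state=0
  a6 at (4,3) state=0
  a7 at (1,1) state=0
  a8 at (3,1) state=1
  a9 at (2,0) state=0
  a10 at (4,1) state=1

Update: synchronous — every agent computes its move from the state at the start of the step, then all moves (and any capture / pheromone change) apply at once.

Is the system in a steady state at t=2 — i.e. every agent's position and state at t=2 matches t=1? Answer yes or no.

t=1: a0@(1,3):1 a1@(0,3):1 a2@(4,0):1 a3@(0,1):0 a4@(3,0):0 a5@(1,0):0 a6@(4,3):0 a7@(1,1):0 a8@(3,1):0 a9@(2,0):0 a10@(4,1):1
t=2: a0@(1,3):1 a1@(0,3):1 a2@(4,0):0 a3@(0,1):0 a4@(3,0):0 a5@(1,0):0 a6@(4,3):0 a7@(1,1):0 a8@(3,1):0 a9@(2,0):0 a10@(4,1):0

no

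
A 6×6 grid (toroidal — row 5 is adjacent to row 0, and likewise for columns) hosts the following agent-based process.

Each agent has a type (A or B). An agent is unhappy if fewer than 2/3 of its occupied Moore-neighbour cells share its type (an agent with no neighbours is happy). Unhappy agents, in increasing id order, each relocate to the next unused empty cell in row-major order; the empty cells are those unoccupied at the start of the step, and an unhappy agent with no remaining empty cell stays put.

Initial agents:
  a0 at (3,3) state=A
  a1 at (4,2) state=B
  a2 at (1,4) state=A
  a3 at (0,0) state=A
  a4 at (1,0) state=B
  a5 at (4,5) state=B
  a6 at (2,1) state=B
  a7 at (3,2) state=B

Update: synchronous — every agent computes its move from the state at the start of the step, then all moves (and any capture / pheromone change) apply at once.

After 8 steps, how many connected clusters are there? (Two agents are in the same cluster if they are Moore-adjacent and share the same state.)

t=1: a0@(0,1):A a1@(0,2):B a2@(1,4):A a3@(0,3):A a4@(0,4):B a5@(4,5):B a6@(2,1):B a7@(3,2):B
t=2: a0@(0,0):A a1@(0,5):B a2@(1,0):A a3@(1,1):A a4@(1,2):B a5@(4,5):B a6@(2,1):B a7@(3,2):B
t=3: a0@(0,0):A a1@(0,1):B a2@(0,2):A a3@(0,3):A a4@(0,4):B a5@(4,5):B a6@(1,3):B a7@(3,2):B
t=4: a0@(0,5):A a1@(1,0):B a2@(1,1):A a3@(1,2):A a4@(1,4):B a5@(4,5):B a6@(1,5):B a7@(3,2):B
t=5: a0@(0,0):A a1@(0,1):B a2@(0,2):A a3@(1,2):A a4@(0,3):B a5@(4,5):B a6@(1,5):B a7@(3,2):B
t=6: a0@(0,4):A a1@(0,5):B a2@(1,0):A a3@(1,1):A a4@(1,3):B a5@(4,5):B a6@(1,4):B a7@(3,2):B
t=7: a0@(0,0):A a1@(0,1):B a2@(0,2):A a3@(1,1):A a4@(0,3):B a5@(4,5):B a6@(1,4):B a7@(3,2):B
t=8: a0@(0,4):A a1@(0,5):B a2@(1,0):A a3@(1,1):A a4@(1,2):B a5@(4,5):B a6@(1,4):B a7@(3,2):B

6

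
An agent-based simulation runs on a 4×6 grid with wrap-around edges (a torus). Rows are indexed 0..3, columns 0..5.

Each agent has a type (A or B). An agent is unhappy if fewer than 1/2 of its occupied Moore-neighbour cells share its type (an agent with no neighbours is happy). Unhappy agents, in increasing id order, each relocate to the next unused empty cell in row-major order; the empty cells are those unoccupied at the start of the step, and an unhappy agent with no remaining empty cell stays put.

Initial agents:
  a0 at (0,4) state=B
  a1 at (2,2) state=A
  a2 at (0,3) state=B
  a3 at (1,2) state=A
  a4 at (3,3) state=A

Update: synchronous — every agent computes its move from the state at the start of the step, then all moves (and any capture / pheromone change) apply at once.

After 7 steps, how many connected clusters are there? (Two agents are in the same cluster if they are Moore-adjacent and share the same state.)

t=1: a0@(0,4):B a1@(2,2):A a2@(0,0):B a3@(1,2):A a4@(0,1):A
t=2: a0@(0,4):B a1@(2,2):A a2@(0,2):B a3@(1,2):A a4@(0,1):A
t=3: a0@(0,4):B a1@(2,2):A a2@(0,0):B a3@(1,2):A a4@(0,1):A
t=4: a0@(0,4):B a1@(2,2):A a2@(0,2):B a3@(1,2):A a4@(0,1):A
t=5: a0@(0,4):B a1@(2,2):A a2@(0,0):B a3@(1,2):A a4@(0,1):A
t=6: a0@(0,4):B a1@(2,2):A a2@(0,2):B a3@(1,2):A a4@(0,1):A
t=7: a0@(0,4):B a1@(2,2):A a2@(0,0):B a3@(1,2):A a4@(0,1):A

3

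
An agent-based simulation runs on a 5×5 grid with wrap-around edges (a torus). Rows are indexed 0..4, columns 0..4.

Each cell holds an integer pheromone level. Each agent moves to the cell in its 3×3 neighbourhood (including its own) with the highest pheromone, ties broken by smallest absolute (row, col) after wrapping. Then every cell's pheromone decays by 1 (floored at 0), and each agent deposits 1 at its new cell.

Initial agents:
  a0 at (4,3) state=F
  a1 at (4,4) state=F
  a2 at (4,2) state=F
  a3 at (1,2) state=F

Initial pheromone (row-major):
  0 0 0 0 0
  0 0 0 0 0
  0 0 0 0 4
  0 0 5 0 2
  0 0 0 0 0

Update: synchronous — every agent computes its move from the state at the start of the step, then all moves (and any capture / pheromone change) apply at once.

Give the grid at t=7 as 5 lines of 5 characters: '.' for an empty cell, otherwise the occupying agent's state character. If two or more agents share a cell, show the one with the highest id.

t=1: a0@(3,2) a1@(3,4) a2@(3,2) a3@(0,1) | pheromone: 0 1 0 0 0 / 0 0 0 0 0 / 0 0 0 0 3 / 0 0 6 0 2 / 0 0 0 0 0
t=2: a0@(3,2) a1@(2,4) a2@(3,2) a3@(0,1) | pheromone: 0 1 0 0 0 / 0 0 0 0 0 / 0 0 0 0 3 / 0 0 7 0 1 / 0 0 0 0 0
t=3: a0@(3,2) a1@(2,4) a2@(3,2) a3@(0,1) | pheromone: 0 1 0 0 0 / 0 0 0 0 0 / 0 0 0 0 3 / 0 0 8 0 0 / 0 0 0 0 0
t=4: a0@(3,2) a1@(2,4) a2@(3,2) a3@(0,1) | pheromone: 0 1 0 0 0 / 0 0 0 0 0 / 0 0 0 0 3 / 0 0 9 0 0 / 0 0 0 0 0
t=5: a0@(3,2) a1@(2,4) a2@(3,2) a3@(0,1) | pheromone: 0 1 0 0 0 / 0 0 0 0 0 / 0 0 0 0 3 / 0 0 10 0 0 / 0 0 0 0 0
t=6: a0@(3,2) a1@(2,4) a2@(3,2) a3@(0,1) | pheromone: 0 1 0 0 0 / 0 0 0 0 0 / 0 0 0 0 3 / 0 0 11 0 0 / 0 0 0 0 0
t=7: a0@(3,2) a1@(2,4) a2@(3,2) a3@(0,1) | pheromone: 0 1 0 0 0 / 0 0 0 0 0 / 0 0 0 0 3 / 0 0 12 0 0 / 0 0 0 0 0

.F...
.....
....F
..F..
.....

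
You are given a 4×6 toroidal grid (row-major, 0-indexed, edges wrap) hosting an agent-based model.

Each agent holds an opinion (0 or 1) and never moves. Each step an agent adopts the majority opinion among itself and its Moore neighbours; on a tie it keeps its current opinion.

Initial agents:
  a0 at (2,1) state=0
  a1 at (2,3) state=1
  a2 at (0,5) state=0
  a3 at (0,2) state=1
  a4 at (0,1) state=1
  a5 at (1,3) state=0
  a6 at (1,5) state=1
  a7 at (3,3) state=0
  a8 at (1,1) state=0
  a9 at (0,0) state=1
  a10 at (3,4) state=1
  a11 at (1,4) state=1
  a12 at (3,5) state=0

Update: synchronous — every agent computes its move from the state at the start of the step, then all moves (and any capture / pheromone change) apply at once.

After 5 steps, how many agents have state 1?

12

t=1: a0@(2,1):0 a1@(2,3):1 a2@(0,5):1 a3@(0,2):0 a4@(0,1):1 a5@(1,3):1 a6@(1,5):1 a7@(3,3):1 a8@(1,1):1 a9@(0,0):1 a10@(3,4):0 a11@(1,4):1 a12@(3,5):0
t=2: a0@(2,1):0 a1@(2,3):1 a2@(0,5):1 a3@(0,2):1 a4@(0,1):1 a5@(1,3):1 a6@(1,5):1 a7@(3,3):1 a8@(1,1):1 a9@(0,0):1 a10@(3,4):1 a11@(1,4):1 a12@(3,5):0
t=3: a0@(2,1):0 a1@(2,3):1 a2@(0,5):1 a3@(0,2):1 a4@(0,1):1 a5@(1,3):1 a6@(1,5):1 a7@(3,3):1 a8@(1,1):1 a9@(0,0):1 a10@(3,4):1 a11@(1,4):1 a12@(3,5):1
t=4: (unchanged — steady state)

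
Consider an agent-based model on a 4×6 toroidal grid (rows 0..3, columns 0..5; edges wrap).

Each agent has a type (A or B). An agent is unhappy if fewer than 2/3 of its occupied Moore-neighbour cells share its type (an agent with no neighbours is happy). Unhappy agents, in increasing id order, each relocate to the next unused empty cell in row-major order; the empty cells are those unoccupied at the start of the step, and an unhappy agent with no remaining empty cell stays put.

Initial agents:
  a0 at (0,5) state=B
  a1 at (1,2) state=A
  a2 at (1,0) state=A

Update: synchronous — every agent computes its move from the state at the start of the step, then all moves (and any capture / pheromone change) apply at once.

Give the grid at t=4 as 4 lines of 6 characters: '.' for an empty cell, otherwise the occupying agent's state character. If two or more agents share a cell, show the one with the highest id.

t=1: a0@(0,0):B a1@(1,2):A a2@(0,1):A
t=2: a0@(0,2):B a1@(1,2):A a2@(0,3):A
t=3: a0@(0,0):B a1@(0,1):A a2@(0,4):A
t=4: a0@(0,2):B a1@(0,3):A a2@(0,4):A

..BAA.
......
......
......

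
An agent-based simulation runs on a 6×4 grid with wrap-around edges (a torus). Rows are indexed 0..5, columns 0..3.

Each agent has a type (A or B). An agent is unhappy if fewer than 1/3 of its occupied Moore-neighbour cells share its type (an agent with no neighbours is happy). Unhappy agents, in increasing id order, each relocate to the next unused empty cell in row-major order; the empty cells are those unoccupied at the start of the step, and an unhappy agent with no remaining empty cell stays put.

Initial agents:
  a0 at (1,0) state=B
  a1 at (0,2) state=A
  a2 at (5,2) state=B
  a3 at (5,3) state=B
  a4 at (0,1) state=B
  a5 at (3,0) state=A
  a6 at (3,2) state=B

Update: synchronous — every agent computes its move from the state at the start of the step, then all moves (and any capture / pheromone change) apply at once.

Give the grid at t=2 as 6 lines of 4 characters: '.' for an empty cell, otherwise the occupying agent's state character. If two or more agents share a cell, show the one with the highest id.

t=1: a0@(1,0):B a1@(0,0):A a2@(5,2):B a3@(5,3):B a4@(0,1):B a5@(3,0):A a6@(3,2):B
t=2: a0@(1,0):B a1@(0,2):A a2@(5,2):B a3@(5,3):B a4@(0,1):B a5@(3,0):A a6@(3,2):B

.BA.
B...
....
A.B.
....
..BB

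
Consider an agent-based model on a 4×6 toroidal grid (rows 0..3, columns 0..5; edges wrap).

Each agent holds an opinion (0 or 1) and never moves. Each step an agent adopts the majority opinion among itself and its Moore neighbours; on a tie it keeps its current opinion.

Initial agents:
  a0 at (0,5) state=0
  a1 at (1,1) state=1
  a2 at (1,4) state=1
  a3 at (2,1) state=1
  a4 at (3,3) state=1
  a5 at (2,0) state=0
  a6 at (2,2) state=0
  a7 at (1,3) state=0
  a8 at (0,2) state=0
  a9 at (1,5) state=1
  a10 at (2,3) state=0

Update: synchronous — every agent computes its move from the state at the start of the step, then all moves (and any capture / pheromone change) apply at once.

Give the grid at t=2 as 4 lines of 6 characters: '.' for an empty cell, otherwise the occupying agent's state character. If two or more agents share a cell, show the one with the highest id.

t=1: a0@(0,5):1 a1@(1,1):0 a2@(1,4):0 a3@(2,1):1 a4@(3,3):0 a5@(2,0):1 a6@(2,2):0 a7@(1,3):0 a8@(0,2):0 a9@(1,5):1 a10@(2,3):0
t=2: (unchanged — steady state)

..0..1
.0.001
1100..
...0..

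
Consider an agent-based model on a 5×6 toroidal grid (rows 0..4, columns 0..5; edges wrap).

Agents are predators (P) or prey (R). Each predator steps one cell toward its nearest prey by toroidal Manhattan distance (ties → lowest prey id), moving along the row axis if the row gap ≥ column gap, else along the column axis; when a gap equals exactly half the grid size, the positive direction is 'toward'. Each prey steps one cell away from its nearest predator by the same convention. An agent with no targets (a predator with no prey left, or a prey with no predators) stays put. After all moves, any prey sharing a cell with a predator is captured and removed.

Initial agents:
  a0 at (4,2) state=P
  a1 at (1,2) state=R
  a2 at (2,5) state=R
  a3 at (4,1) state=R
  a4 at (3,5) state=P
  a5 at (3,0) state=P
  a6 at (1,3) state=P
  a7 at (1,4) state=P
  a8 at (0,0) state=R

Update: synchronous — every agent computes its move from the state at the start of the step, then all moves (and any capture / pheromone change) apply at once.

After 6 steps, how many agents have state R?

t=1: a0@(4,1):P a1@(1,1):R a2@(1,5):R a3@(4,0):R a4@(2,5):P a5@(2,0):P a6@(1,2):P a7@(1,3):P a8@(1,0):R
t=2: a0@(4,0):P a2@(0,5):R a3@(4,5):R a4@(1,5):P a5@(1,0):P a6@(1,1):P a7@(1,2):P a8@(0,0):R
t=3: a0@(4,5):P a3@(4,4):R a4@(0,5):P a5@(0,0):P a6@(0,1):P a7@(1,1):P a8@(1,0):R
t=4: a0@(4,4):P a3@(4,3):R a4@(4,5):P a5@(1,0):P a6@(1,1):P a7@(1,0):P a8@(2,0):R
t=5: a0@(4,3):P a3@(4,2):R a4@(4,4):P a5@(2,0):P a6@(2,1):P a7@(2,0):P a8@(3,0):R
t=6: a0@(4,2):P a3@(4,1):R a4@(4,3):P a5@(3,0):P a6@(3,1):P a7@(3,0):P a8@(4,0):R

2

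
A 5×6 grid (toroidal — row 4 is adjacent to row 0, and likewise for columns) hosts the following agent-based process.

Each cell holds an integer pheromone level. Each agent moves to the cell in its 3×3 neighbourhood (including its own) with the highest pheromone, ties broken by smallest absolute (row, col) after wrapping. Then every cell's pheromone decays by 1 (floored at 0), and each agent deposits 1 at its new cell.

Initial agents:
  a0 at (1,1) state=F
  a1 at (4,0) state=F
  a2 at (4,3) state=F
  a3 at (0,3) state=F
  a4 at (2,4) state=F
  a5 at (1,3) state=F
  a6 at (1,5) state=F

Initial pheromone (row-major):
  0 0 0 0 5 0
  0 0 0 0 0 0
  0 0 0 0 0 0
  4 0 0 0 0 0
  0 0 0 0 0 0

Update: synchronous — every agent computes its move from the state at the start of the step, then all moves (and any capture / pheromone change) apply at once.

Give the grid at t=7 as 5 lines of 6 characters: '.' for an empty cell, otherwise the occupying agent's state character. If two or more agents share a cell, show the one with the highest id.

t=1: a0@(0,0) a1@(3,0) a2@(0,4) a3@(0,4) a4@(1,3) a5@(0,4) a6@(0,4) | pheromone: 1 0 0 0 8 0 / 0 0 0 1 0 0 / 0 0 0 0 0 0 / 4 0 0 0 0 0 / 0 0 0 0 0 0
t=2: a0@(0,0) a1@(3,0) a2@(0,4) a3@(0,4) a4@(0,4) a5@(0,4) a6@(0,4) | pheromone: 1 0 0 0 12 0 / 0 0 0 0 0 0 / 0 0 0 0 0 0 / 4 0 0 0 0 0 / 0 0 0 0 0 0
t=3: a0@(0,0) a1@(3,0) a2@(0,4) a3@(0,4) a4@(0,4) a5@(0,4) a6@(0,4) | pheromone: 1 0 0 0 16 0 / 0 0 0 0 0 0 / 0 0 0 0 0 0 / 4 0 0 0 0 0 / 0 0 0 0 0 0
t=4: a0@(0,0) a1@(3,0) a2@(0,4) a3@(0,4) a4@(0,4) a5@(0,4) a6@(0,4) | pheromone: 1 0 0 0 20 0 / 0 0 0 0 0 0 / 0 0 0 0 0 0 / 4 0 0 0 0 0 / 0 0 0 0 0 0
t=5: a0@(0,0) a1@(3,0) a2@(0,4) a3@(0,4) a4@(0,4) a5@(0,4) a6@(0,4) | pheromone: 1 0 0 0 24 0 / 0 0 0 0 0 0 / 0 0 0 0 0 0 / 4 0 0 0 0 0 / 0 0 0 0 0 0
t=6: a0@(0,0) a1@(3,0) a2@(0,4) a3@(0,4) a4@(0,4) a5@(0,4) a6@(0,4) | pheromone: 1 0 0 0 28 0 / 0 0 0 0 0 0 / 0 0 0 0 0 0 / 4 0 0 0 0 0 / 0 0 0 0 0 0
t=7: a0@(0,0) a1@(3,0) a2@(0,4) a3@(0,4) a4@(0,4) a5@(0,4) a6@(0,4) | pheromone: 1 0 0 0 32 0 / 0 0 0 0 0 0 / 0 0 0 0 0 0 / 4 0 0 0 0 0 / 0 0 0 0 0 0

F...F.
......
......
F.....
......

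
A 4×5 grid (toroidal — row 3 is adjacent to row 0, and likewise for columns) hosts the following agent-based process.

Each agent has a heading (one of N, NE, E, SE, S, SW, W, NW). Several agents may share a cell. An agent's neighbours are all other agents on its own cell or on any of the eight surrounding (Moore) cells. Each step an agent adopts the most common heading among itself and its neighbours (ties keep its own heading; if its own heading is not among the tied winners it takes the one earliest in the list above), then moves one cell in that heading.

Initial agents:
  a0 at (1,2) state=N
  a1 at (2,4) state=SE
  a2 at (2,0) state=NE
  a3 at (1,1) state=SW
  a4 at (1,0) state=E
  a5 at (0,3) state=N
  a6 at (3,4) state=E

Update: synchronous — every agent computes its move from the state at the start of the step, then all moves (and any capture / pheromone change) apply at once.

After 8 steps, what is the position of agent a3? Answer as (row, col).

(2, 2)

t=1: a0@(0,2):N a1@(2,0):E a2@(2,1):E a3@(2,0):SW a4@(1,1):E a5@(3,3):N a6@(3,0):E
t=2: a0@(3,2):N a1@(2,1):E a2@(2,2):E a3@(2,1):E a4@(1,2):E a5@(2,3):N a6@(3,1):E
t=3: a0@(3,3):E a1@(2,2):E a2@(2,3):E a3@(2,2):E a4@(1,3):E a5@(1,3):N a6@(3,2):E
t=4: a0@(3,4):E a1@(2,3):E a2@(2,4):E a3@(2,3):E a4@(1,4):E a5@(1,4):E a6@(3,3):E
t=5: a0@(3,0):E a1@(2,4):E a2@(2,0):E a3@(2,4):E a4@(1,0):E a5@(1,0):E a6@(3,4):E
t=6: a0@(3,1):E a1@(2,0):E a2@(2,1):E a3@(2,0):E a4@(1,1):E a5@(1,1):E a6@(3,0):E
t=7: a0@(3,2):E a1@(2,1):E a2@(2,2):E a3@(2,1):E a4@(1,2):E a5@(1,2):E a6@(3,1):E
t=8: a0@(3,3):E a1@(2,2):E a2@(2,3):E a3@(2,2):E a4@(1,3):E a5@(1,3):E a6@(3,2):E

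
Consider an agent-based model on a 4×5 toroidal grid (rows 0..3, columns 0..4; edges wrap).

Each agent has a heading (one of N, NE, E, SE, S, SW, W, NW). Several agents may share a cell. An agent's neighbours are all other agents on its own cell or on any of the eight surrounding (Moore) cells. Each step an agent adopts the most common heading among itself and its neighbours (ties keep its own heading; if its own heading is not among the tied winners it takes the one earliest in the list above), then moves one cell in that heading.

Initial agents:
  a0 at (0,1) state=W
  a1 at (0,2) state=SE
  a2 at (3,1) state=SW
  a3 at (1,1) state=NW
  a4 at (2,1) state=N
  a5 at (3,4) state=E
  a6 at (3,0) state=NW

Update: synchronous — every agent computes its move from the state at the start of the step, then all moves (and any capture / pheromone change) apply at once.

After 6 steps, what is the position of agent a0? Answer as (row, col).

(2, 0)

t=1: a0@(3,0):NW a1@(1,3):SE a2@(0,0):SW a3@(0,0):NW a4@(1,0):NW a5@(3,0):E a6@(2,4):NW
t=2: a0@(2,4):NW a1@(2,4):SE a2@(3,4):NW a3@(3,4):NW a4@(0,4):NW a5@(2,4):NW a6@(1,3):NW
t=3: a0@(1,3):NW a1@(1,3):NW a2@(2,3):NW a3@(2,3):NW a4@(3,3):NW a5@(1,3):NW a6@(0,2):NW
t=4: a0@(0,2):NW a1@(0,2):NW a2@(1,2):NW a3@(1,2):NW a4@(2,2):NW a5@(0,2):NW a6@(3,1):NW
t=5: a0@(3,1):NW a1@(3,1):NW a2@(0,1):NW a3@(0,1):NW a4@(1,1):NW a5@(3,1):NW a6@(2,0):NW
t=6: a0@(2,0):NW a1@(2,0):NW a2@(3,0):NW a3@(3,0):NW a4@(0,0):NW a5@(2,0):NW a6@(1,4):NW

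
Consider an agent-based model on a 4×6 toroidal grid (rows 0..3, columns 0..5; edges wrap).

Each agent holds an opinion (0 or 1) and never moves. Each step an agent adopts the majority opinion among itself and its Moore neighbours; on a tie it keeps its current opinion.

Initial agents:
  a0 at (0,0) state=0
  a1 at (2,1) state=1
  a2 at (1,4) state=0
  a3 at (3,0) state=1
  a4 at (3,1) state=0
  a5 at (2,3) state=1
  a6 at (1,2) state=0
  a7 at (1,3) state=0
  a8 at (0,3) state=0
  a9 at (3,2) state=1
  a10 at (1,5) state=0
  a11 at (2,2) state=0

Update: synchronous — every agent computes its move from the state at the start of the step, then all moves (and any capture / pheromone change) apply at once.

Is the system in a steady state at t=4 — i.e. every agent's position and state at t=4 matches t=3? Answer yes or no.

no

t=1: a0@(0,0):0 a1@(2,1):1 a2@(1,4):0 a3@(3,0):1 a4@(3,1):0 a5@(2,3):0 a6@(1,2):0 a7@(1,3):0 a8@(0,3):0 a9@(3,2):1 a10@(1,5):0 a11@(2,2):0
t=2: a0@(0,0):0 a1@(2,1):1 a2@(1,4):0 a3@(3,0):1 a4@(3,1):0 a5@(2,3):0 a6@(1,2):0 a7@(1,3):0 a8@(0,3):0 a9@(3,2):0 a10@(1,5):0 a11@(2,2):0
t=3: a0@(0,0):0 a1@(2,1):0 a2@(1,4):0 a3@(3,0):1 a4@(3,1):0 a5@(2,3):0 a6@(1,2):0 a7@(1,3):0 a8@(0,3):0 a9@(3,2):0 a10@(1,5):0 a11@(2,2):0
t=4: a0@(0,0):0 a1@(2,1):0 a2@(1,4):0 a3@(3,0):0 a4@(3,1):0 a5@(2,3):0 a6@(1,2):0 a7@(1,3):0 a8@(0,3):0 a9@(3,2):0 a10@(1,5):0 a11@(2,2):0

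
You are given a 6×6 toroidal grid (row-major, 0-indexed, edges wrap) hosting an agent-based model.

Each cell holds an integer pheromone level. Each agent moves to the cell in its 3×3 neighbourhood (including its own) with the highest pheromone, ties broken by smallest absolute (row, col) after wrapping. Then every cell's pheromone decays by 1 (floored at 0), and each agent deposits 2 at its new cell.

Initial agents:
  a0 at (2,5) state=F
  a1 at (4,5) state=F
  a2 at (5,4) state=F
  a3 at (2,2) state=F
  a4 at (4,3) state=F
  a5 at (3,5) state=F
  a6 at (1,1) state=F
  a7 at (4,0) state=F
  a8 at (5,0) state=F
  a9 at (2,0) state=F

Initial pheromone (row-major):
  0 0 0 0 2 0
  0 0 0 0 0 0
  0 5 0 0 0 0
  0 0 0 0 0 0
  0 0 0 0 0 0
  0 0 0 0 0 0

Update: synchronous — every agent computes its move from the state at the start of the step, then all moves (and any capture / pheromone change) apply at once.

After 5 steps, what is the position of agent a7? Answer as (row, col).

t=1: a0@(1,0) a1@(3,0) a2@(0,4) a3@(2,1) a4@(3,2) a5@(2,0) a6@(2,1) a7@(3,0) a8@(0,0) a9@(2,1) | pheromone: 2 0 0 0 3 0 / 2 0 0 0 0 0 / 2 10 0 0 0 0 / 4 0 2 0 0 0 / 0 0 0 0 0 0 / 0 0 0 0 0 0
t=2: a0@(2,1) a1@(2,1) a2@(0,4) a3@(2,1) a4@(2,1) a5@(2,1) a6@(2,1) a7@(2,1) a8@(0,0) a9@(2,1) | pheromone: 3 0 0 0 4 0 / 1 0 0 0 0 0 / 1 25 0 0 0 0 / 3 0 1 0 0 0 / 0 0 0 0 0 0 / 0 0 0 0 0 0
t=3: a0@(2,1) a1@(2,1) a2@(0,4) a3@(2,1) a4@(2,1) a5@(2,1) a6@(2,1) a7@(2,1) a8@(0,0) a9@(2,1) | pheromone: 4 0 0 0 5 0 / 0 0 0 0 0 0 / 0 40 0 0 0 0 / 2 0 0 0 0 0 / 0 0 0 0 0 0 / 0 0 0 0 0 0
t=4: a0@(2,1) a1@(2,1) a2@(0,4) a3@(2,1) a4@(2,1) a5@(2,1) a6@(2,1) a7@(2,1) a8@(0,0) a9@(2,1) | pheromone: 5 0 0 0 6 0 / 0 0 0 0 0 0 / 0 55 0 0 0 0 / 1 0 0 0 0 0 / 0 0 0 0 0 0 / 0 0 0 0 0 0
t=5: a0@(2,1) a1@(2,1) a2@(0,4) a3@(2,1) a4@(2,1) a5@(2,1) a6@(2,1) a7@(2,1) a8@(0,0) a9@(2,1) | pheromone: 6 0 0 0 7 0 / 0 0 0 0 0 0 / 0 70 0 0 0 0 / 0 0 0 0 0 0 / 0 0 0 0 0 0 / 0 0 0 0 0 0

(2, 1)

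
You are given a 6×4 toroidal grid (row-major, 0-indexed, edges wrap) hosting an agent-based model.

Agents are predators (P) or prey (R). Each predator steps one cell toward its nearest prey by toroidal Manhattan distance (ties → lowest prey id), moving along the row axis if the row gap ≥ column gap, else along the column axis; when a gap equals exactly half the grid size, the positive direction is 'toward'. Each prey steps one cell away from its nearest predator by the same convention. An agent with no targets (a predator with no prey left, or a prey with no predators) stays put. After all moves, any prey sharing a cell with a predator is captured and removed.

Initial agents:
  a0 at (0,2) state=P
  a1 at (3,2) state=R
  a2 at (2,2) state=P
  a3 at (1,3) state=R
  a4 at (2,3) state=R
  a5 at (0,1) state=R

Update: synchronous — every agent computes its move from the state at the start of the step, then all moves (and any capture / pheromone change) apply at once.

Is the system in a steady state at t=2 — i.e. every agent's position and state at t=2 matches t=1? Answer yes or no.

t=1: a0@(0,1):P a1@(4,2):R a2@(3,2):P a3@(2,3):R a4@(2,0):R a5@(0,0):R
t=2: a0@(0,0):P a1@(5,2):R a2@(4,2):P a3@(1,3):R a4@(3,0):R a5@(0,3):R

no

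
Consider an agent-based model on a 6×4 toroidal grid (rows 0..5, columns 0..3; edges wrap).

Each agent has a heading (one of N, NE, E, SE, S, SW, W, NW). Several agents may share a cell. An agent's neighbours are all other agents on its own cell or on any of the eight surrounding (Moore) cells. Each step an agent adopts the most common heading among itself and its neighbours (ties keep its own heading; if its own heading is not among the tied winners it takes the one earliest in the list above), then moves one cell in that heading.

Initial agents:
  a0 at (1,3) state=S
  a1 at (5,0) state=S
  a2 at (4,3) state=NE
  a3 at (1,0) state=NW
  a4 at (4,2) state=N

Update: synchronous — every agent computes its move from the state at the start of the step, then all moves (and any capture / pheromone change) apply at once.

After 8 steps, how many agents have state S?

4

t=1: a0@(2,3):S a1@(0,0):S a2@(3,0):NE a3@(0,3):NW a4@(3,2):N
t=2: a0@(3,3):S a1@(1,0):S a2@(2,1):NE a3@(5,2):NW a4@(2,2):N
t=3: a0@(4,3):S a1@(2,0):S a2@(1,2):NE a3@(4,1):NW a4@(1,2):N
t=4: a0@(5,3):S a1@(3,0):S a2@(0,3):NE a3@(3,0):NW a4@(0,2):N
t=5: a0@(0,3):S a1@(4,0):S a2@(5,0):NE a3@(2,3):NW a4@(5,2):N
t=6: a0@(1,3):S a1@(5,0):S a2@(0,0):S a3@(1,2):NW a4@(4,2):N
t=7: a0@(2,3):S a1@(0,0):S a2@(1,0):S a3@(0,1):NW a4@(3,2):N
t=8: a0@(3,3):S a1@(1,0):S a2@(2,0):S a3@(1,1):S a4@(2,2):N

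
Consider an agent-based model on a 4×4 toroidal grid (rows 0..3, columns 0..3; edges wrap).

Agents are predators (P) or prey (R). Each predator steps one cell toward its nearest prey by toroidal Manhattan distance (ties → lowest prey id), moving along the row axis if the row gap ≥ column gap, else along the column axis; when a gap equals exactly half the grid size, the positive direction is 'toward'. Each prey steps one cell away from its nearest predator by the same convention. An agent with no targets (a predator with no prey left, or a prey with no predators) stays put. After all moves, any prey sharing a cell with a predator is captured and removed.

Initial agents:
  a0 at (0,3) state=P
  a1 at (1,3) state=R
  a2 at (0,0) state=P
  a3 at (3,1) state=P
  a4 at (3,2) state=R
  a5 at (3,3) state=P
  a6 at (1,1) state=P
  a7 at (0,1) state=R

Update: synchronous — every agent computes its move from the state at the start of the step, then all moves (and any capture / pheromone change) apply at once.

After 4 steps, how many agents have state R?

t=1: a0@(1,3):P a1@(2,3):R a2@(0,1):P a3@(3,2):P a4@(3,3):R a5@(3,2):P a6@(0,1):P a7@(0,2):R
t=2: a0@(2,3):P a2@(0,2):P a3@(3,3):P a4@(3,0):R a5@(3,3):P a6@(0,2):P a7@(0,3):R
t=3: a0@(3,3):P a2@(0,3):P a3@(3,0):P a4@(3,1):R a5@(3,0):P a6@(0,3):P a7@(0,0):R
t=4: a0@(3,0):P a2@(0,0):P a3@(3,1):P a4@(3,2):R a5@(3,1):P a6@(0,0):P a7@(0,1):R

2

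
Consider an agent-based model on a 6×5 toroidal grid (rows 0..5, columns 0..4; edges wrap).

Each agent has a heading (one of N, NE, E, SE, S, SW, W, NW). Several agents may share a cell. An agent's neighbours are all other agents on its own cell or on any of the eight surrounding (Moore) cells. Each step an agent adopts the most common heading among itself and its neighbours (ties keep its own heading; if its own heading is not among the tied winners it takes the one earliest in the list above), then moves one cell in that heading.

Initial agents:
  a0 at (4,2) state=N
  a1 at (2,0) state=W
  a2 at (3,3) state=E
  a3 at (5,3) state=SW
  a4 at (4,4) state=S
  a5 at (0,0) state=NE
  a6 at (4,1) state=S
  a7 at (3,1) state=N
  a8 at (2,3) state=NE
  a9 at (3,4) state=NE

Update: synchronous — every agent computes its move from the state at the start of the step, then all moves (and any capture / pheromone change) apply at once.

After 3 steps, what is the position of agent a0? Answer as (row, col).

t=1: a0@(3,2):N a1@(2,4):W a2@(2,4):NE a3@(0,2):SW a4@(5,4):S a5@(5,1):NE a6@(3,1):N a7@(2,1):N a8@(1,4):NE a9@(2,0):NE
t=2: a0@(2,2):N a1@(1,0):NE a2@(1,0):NE a3@(1,1):SW a4@(0,4):S a5@(4,2):NE a6@(2,1):N a7@(1,1):N a8@(0,0):NE a9@(1,1):NE
t=3: a0@(1,2):N a1@(0,1):NE a2@(0,1):NE a3@(0,2):NE a4@(5,0):NE a5@(3,3):NE a6@(1,1):N a7@(0,2):NE a8@(5,1):NE a9@(0,2):NE

(1, 2)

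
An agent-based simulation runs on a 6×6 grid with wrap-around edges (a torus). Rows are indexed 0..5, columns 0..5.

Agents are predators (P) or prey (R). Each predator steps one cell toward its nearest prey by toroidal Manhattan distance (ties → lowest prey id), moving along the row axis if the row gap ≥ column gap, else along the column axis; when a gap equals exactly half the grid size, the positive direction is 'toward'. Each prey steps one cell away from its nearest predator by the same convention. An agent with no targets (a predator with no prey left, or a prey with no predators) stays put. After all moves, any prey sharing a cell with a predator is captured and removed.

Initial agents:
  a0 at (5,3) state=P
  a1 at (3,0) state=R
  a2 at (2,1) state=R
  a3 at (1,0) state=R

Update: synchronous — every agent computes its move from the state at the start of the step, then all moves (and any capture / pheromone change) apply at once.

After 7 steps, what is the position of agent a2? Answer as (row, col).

t=1: a0@(5,4):P a1@(3,5):R a2@(1,1):R a3@(1,5):R
t=2: a0@(4,4):P a1@(2,5):R a2@(1,0):R a3@(2,5):R
t=3: a0@(3,4):P a1@(1,5):R a2@(0,0):R a3@(1,5):R
t=4: a0@(2,4):P a1@(0,5):R a2@(5,0):R a3@(0,5):R
t=5: a0@(1,4):P a1@(5,5):R a2@(4,0):R a3@(5,5):R
t=6: a0@(0,4):P a1@(4,5):R a2@(3,0):R a3@(4,5):R
t=7: a0@(5,4):P a1@(3,5):R a2@(2,0):R a3@(3,5):R

(2, 0)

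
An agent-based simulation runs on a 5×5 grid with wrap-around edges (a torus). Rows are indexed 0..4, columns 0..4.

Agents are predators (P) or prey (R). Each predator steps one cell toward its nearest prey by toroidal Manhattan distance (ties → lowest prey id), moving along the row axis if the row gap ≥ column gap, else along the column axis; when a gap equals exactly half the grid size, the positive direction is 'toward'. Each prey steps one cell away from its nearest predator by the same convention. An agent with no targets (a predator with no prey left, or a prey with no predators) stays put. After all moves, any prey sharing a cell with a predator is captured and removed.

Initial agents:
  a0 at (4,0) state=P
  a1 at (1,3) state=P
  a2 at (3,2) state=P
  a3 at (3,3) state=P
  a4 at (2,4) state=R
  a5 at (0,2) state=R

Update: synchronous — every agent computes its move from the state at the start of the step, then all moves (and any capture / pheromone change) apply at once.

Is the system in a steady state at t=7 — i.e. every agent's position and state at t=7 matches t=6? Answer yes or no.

t=1: a0@(3,0):P a1@(2,3):P a2@(4,2):P a3@(2,3):P a4@(3,4):R
t=2: a0@(3,4):P a1@(3,3):P a2@(4,3):P a3@(3,3):P
t=3: (unchanged — steady state)

yes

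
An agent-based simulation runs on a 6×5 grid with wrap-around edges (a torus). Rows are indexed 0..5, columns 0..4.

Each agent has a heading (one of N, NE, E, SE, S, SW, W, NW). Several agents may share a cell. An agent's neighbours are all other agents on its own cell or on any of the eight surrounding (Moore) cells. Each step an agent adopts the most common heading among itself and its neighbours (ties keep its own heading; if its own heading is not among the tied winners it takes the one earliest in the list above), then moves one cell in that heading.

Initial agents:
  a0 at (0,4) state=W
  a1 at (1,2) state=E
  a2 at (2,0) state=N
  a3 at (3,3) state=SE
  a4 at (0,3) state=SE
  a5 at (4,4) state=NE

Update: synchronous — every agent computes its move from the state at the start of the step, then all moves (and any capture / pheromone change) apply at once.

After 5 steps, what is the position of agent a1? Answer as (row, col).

(1, 2)

t=1: a0@(0,3):W a1@(1,3):E a2@(1,0):N a3@(4,4):SE a4@(1,4):SE a5@(3,0):NE
t=2: a0@(0,2):W a1@(1,4):E a2@(0,0):N a3@(5,0):SE a4@(2,0):SE a5@(2,1):NE
t=3: a0@(0,1):W a1@(1,0):E a2@(5,0):N a3@(0,1):SE a4@(3,1):SE a5@(1,2):NE
t=4: a0@(0,0):W a1@(1,1):E a2@(4,0):N a3@(1,2):SE a4@(4,2):SE a5@(0,3):NE
t=5: a0@(0,4):W a1@(1,2):E a2@(3,0):N a3@(2,3):SE a4@(5,3):SE a5@(5,4):NE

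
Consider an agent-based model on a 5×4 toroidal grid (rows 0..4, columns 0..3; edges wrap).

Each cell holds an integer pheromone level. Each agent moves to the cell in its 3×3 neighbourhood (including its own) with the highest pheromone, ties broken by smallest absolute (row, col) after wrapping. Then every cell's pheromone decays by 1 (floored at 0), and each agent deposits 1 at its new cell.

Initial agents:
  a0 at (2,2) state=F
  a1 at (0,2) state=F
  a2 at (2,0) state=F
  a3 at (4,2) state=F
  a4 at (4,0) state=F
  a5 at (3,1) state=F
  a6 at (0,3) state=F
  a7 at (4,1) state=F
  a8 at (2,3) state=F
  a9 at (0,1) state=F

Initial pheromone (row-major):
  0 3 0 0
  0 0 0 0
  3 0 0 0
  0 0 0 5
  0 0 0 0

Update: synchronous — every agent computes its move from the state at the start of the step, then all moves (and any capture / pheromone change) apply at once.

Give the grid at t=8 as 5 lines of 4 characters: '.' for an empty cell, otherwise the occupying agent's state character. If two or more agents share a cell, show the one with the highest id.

t=1: a0@(3,3) a1@(0,1) a2@(3,3) a3@(3,3) a4@(3,3) a5@(2,0) a6@(0,0) a7@(0,1) a8@(3,3) a9@(0,1) | pheromone: 1 5 0 0 / 0 0 0 0 / 3 0 0 0 / 0 0 0 9 / 0 0 0 0
t=2: a0@(3,3) a1@(0,1) a2@(3,3) a3@(3,3) a4@(3,3) a5@(3,3) a6@(0,1) a7@(0,1) a8@(3,3) a9@(0,1) | pheromone: 0 8 0 0 / 0 0 0 0 / 2 0 0 0 / 0 0 0 14 / 0 0 0 0
t=3: a0@(3,3) a1@(0,1) a2@(3,3) a3@(3,3) a4@(3,3) a5@(3,3) a6@(0,1) a7@(0,1) a8@(3,3) a9@(0,1) | pheromone: 0 11 0 0 / 0 0 0 0 / 1 0 0 0 / 0 0 0 19 / 0 0 0 0
t=4: a0@(3,3) a1@(0,1) a2@(3,3) a3@(3,3) a4@(3,3) a5@(3,3) a6@(0,1) a7@(0,1) a8@(3,3) a9@(0,1) | pheromone: 0 14 0 0 / 0 0 0 0 / 0 0 0 0 / 0 0 0 24 / 0 0 0 0
t=5: a0@(3,3) a1@(0,1) a2@(3,3) a3@(3,3) a4@(3,3) a5@(3,3) a6@(0,1) a7@(0,1) a8@(3,3) a9@(0,1) | pheromone: 0 17 0 0 / 0 0 0 0 / 0 0 0 0 / 0 0 0 29 / 0 0 0 0
t=6: a0@(3,3) a1@(0,1) a2@(3,3) a3@(3,3) a4@(3,3) a5@(3,3) a6@(0,1) a7@(0,1) a8@(3,3) a9@(0,1) | pheromone: 0 20 0 0 / 0 0 0 0 / 0 0 0 0 / 0 0 0 34 / 0 0 0 0
t=7: a0@(3,3) a1@(0,1) a2@(3,3) a3@(3,3) a4@(3,3) a5@(3,3) a6@(0,1) a7@(0,1) a8@(3,3) a9@(0,1) | pheromone: 0 23 0 0 / 0 0 0 0 / 0 0 0 0 / 0 0 0 39 / 0 0 0 0
t=8: a0@(3,3) a1@(0,1) a2@(3,3) a3@(3,3) a4@(3,3) a5@(3,3) a6@(0,1) a7@(0,1) a8@(3,3) a9@(0,1) | pheromone: 0 26 0 0 / 0 0 0 0 / 0 0 0 0 / 0 0 0 44 / 0 0 0 0

.F..
....
....
...F
....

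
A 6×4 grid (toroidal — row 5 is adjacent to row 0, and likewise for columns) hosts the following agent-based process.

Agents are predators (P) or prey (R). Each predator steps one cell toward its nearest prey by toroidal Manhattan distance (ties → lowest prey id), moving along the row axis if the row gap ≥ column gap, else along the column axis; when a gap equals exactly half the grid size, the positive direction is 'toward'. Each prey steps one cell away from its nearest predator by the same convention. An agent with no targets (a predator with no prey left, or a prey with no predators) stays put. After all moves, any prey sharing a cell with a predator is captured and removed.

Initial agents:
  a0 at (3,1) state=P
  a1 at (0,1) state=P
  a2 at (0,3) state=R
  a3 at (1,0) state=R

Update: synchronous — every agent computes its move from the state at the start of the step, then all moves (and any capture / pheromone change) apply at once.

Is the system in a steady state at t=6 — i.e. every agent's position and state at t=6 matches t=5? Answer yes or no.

t=1: a0@(2,1):P a1@(0,2):P a3@(2,0):R
t=2: a0@(2,0):P a1@(1,2):P a3@(2,3):R
t=3: a0@(2,3):P a1@(2,2):P
t=4: (unchanged — steady state)

yes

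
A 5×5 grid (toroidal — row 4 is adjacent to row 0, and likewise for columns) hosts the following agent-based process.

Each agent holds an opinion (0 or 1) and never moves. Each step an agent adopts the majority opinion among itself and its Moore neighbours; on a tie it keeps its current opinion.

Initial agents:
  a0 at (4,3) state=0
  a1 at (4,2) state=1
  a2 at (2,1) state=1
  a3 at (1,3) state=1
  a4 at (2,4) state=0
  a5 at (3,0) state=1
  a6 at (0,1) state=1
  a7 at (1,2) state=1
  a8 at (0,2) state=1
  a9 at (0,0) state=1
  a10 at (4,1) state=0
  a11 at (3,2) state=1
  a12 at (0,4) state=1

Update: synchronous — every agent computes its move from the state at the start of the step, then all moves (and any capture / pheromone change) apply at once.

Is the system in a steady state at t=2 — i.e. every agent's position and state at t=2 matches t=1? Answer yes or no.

yes

t=1: a0@(4,3):1 a1@(4,2):1 a2@(2,1):1 a3@(1,3):1 a4@(2,4):1 a5@(3,0):1 a6@(0,1):1 a7@(1,2):1 a8@(0,2):1 a9@(0,0):1 a10@(4,1):1 a11@(3,2):1 a12@(0,4):1
t=2: (unchanged — steady state)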